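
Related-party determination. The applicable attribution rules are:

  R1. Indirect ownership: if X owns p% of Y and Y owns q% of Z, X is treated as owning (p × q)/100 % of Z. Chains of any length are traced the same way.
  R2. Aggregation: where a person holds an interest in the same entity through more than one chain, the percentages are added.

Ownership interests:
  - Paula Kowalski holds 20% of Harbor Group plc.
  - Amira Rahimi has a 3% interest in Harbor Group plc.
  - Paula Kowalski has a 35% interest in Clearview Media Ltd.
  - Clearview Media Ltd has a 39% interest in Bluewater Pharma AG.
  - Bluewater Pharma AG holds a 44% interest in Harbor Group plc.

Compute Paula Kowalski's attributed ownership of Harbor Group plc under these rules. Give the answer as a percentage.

26.006%

Chain via Clearview Media Ltd → Bluewater Pharma AG (R1): 35% × 39% × 44% = 6.006% of Harbor Group plc.
Direct interest in Harbor Group plc: 20%.
Aggregating (R2): 6.006% + 20% = 26.006%.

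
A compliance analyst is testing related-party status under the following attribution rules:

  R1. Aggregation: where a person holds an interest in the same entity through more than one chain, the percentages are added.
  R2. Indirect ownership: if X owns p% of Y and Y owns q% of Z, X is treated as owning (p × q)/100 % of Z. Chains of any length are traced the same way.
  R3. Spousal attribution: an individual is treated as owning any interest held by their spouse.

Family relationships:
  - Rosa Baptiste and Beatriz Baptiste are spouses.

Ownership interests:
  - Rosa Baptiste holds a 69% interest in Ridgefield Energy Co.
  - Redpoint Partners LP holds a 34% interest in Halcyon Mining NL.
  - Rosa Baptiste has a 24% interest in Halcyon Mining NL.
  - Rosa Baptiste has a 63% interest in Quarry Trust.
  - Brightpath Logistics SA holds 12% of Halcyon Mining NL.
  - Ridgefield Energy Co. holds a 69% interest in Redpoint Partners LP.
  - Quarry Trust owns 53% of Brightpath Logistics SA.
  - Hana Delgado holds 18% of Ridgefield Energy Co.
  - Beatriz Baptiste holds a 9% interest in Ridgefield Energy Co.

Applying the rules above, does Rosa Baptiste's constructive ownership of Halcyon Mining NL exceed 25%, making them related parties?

Yes

By spousal attribution (R3), Rosa Baptiste is treated as also owning Beatriz Baptiste's interest in Ridgefield Energy Co, giving 69% + 9% = 78%.
Chain via Ridgefield Energy Co. → Redpoint Partners LP (R2): 78% × 69% × 34% = 18.2988% of Halcyon Mining NL.
Chain via Quarry Trust → Brightpath Logistics SA (R2): 63% × 53% × 12% = 4.0068% of Halcyon Mining NL.
Direct interest in Halcyon Mining NL: 24%.
Aggregating (R1): 18.2988% + 4.0068% + 24% = 46.3056%.
46.3056% exceeds the 25% threshold, so Rosa is a related party to Halcyon Mining NL.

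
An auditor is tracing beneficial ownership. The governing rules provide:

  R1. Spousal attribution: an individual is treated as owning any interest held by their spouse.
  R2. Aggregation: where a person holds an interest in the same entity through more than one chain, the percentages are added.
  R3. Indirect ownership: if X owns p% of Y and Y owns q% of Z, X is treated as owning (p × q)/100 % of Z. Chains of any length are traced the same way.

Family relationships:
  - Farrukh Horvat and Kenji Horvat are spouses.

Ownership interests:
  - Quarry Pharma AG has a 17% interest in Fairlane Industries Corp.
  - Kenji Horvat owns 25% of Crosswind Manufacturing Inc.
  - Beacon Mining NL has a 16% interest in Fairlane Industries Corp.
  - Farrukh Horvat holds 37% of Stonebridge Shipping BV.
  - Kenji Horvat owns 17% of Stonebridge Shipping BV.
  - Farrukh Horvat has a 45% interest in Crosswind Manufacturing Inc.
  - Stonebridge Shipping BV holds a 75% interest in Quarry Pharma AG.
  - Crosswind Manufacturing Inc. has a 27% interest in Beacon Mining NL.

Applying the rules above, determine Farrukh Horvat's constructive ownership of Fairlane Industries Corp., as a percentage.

By spousal attribution (R1), Farrukh Horvat is treated as also owning Kenji Horvat's interest in Crosswind Manufacturing Inc, giving 45% + 25% = 70%.
By spousal attribution (R1), Farrukh Horvat is treated as also owning Kenji Horvat's interest in Stonebridge Shipping BV, giving 37% + 17% = 54%.
Chain via Crosswind Manufacturing Inc. → Beacon Mining NL (R3): 70% × 27% × 16% = 3.024% of Fairlane Industries Corp.
Chain via Stonebridge Shipping BV → Quarry Pharma AG (R3): 54% × 75% × 17% = 6.885% of Fairlane Industries Corp.
Aggregating (R2): 3.024% + 6.885% = 9.909%.

9.909%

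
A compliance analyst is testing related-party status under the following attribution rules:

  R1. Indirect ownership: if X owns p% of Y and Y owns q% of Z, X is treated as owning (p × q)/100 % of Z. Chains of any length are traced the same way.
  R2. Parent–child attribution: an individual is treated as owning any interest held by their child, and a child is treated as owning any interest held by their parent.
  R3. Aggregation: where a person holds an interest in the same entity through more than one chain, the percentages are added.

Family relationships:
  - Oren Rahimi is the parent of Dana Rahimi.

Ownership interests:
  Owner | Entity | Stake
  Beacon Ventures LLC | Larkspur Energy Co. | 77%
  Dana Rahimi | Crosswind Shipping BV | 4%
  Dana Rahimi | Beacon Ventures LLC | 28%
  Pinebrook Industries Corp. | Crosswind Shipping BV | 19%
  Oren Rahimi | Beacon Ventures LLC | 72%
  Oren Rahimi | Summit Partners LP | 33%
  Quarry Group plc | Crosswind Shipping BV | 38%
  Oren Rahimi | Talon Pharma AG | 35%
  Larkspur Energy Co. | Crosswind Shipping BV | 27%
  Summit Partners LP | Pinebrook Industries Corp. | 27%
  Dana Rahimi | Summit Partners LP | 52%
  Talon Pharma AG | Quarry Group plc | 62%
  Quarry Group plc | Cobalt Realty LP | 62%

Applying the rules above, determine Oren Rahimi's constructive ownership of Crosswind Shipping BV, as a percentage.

37.3965%

By parent–child attribution (R2), Oren Rahimi is treated as also owning Dana Rahimi's interest in Beacon Ventures LLC, giving 72% + 28% = 100%.
By parent–child attribution (R2), Oren Rahimi is treated as also owning Dana Rahimi's interest in Summit Partners LP, giving 33% + 52% = 85%.
By parent–child attribution (R2), Oren Rahimi is treated as owning Dana Rahimi's 4% interest in Crosswind Shipping BV.
Chain via Beacon Ventures LLC → Larkspur Energy Co. (R1): 100% × 77% × 27% = 20.79% of Crosswind Shipping BV.
Chain via Summit Partners LP → Pinebrook Industries Corp. (R1): 85% × 27% × 19% = 4.3605% of Crosswind Shipping BV.
Chain via Talon Pharma AG → Quarry Group plc (R1): 35% × 62% × 38% = 8.246% of Crosswind Shipping BV.
Direct interest in Crosswind Shipping BV: 4%.
Aggregating (R3): 20.79% + 4.3605% + 8.246% + 4% = 37.3965%.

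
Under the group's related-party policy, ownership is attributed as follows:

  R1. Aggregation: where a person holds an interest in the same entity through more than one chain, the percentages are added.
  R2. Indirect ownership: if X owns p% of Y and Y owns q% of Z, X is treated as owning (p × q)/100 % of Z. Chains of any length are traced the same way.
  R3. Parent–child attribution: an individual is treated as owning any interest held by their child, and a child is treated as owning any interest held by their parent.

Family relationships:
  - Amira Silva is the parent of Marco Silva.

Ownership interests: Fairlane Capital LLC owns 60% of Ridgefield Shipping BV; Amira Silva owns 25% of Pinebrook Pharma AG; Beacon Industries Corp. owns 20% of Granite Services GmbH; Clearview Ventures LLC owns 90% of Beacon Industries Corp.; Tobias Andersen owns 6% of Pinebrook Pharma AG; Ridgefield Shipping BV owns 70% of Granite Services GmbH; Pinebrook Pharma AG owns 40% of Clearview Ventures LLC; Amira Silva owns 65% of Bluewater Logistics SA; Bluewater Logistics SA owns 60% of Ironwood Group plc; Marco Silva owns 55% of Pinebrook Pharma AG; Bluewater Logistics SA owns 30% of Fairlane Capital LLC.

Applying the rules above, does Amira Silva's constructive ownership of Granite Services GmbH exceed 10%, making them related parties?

Yes

By parent–child attribution (R3), Amira Silva is treated as also owning Marco Silva's interest in Pinebrook Pharma AG, giving 25% + 55% = 80%.
Chain via Pinebrook Pharma AG → Clearview Ventures LLC → Beacon Industries Corp. (R2): 80% × 40% × 90% × 20% = 5.76% of Granite Services GmbH.
Chain via Bluewater Logistics SA → Fairlane Capital LLC → Ridgefield Shipping BV (R2): 65% × 30% × 60% × 70% = 8.19% of Granite Services GmbH.
Aggregating (R1): 5.76% + 8.19% = 13.95%.
13.95% exceeds the 10% threshold, so Amira is a related party to Granite Services GmbH.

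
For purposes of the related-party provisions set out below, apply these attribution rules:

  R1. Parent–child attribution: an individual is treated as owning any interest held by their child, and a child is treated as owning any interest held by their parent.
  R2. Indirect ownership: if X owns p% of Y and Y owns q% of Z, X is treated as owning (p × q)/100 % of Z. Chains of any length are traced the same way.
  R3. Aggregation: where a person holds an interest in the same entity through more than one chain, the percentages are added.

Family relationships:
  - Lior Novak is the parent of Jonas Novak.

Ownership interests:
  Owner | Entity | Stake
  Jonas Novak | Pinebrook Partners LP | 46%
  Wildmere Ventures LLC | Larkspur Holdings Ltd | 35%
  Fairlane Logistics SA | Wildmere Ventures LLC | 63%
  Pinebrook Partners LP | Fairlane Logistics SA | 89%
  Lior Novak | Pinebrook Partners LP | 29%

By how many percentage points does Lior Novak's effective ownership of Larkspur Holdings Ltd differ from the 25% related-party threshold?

By parent–child attribution (R1), Lior Novak is treated as also owning Jonas Novak's interest in Pinebrook Partners LP, giving 29% + 46% = 75%.
Chain via Pinebrook Partners LP → Fairlane Logistics SA → Wildmere Ventures LLC (R2): 75% × 89% × 63% × 35% = 14.718375% of Larkspur Holdings Ltd.
14.718375% falls short of the 25% threshold by 10.281625 percentage points.

10.281625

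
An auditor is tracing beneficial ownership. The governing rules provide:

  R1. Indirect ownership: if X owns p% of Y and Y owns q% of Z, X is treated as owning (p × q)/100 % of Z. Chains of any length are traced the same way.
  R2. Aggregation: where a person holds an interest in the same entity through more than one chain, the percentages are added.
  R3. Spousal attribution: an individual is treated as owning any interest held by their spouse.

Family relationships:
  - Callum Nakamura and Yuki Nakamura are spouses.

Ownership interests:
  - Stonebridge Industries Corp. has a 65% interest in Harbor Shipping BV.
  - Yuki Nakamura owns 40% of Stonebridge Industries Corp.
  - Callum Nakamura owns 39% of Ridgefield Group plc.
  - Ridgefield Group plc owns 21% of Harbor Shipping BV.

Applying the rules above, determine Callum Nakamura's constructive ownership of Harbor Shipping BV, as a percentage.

By spousal attribution (R3), Callum Nakamura is treated as owning Yuki Nakamura's 40% interest in Stonebridge Industries Corp.
Chain via Ridgefield Group plc (R1): 39% × 21% = 8.19% of Harbor Shipping BV.
Chain via Stonebridge Industries Corp. (R1): 40% × 65% = 26% of Harbor Shipping BV.
Aggregating (R2): 8.19% + 26% = 34.19%.

34.19%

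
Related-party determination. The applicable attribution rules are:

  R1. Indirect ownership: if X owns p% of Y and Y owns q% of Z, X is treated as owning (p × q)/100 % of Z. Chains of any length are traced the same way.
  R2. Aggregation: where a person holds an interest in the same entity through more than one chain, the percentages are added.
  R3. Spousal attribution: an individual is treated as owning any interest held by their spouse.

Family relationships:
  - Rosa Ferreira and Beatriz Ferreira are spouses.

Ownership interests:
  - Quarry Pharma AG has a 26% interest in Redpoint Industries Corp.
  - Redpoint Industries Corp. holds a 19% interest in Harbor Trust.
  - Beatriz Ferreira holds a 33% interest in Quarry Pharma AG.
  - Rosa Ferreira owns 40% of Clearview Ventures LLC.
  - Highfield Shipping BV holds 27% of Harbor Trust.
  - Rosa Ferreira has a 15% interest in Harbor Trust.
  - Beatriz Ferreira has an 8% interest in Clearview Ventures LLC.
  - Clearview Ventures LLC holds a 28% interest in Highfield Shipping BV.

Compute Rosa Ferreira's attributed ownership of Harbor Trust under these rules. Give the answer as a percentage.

20.259%

By spousal attribution (R3), Rosa Ferreira is treated as also owning Beatriz Ferreira's interest in Clearview Ventures LLC, giving 40% + 8% = 48%.
By spousal attribution (R3), Rosa Ferreira is treated as owning Beatriz Ferreira's 33% interest in Quarry Pharma AG.
Chain via Clearview Ventures LLC → Highfield Shipping BV (R1): 48% × 28% × 27% = 3.6288% of Harbor Trust.
Direct interest in Harbor Trust: 15%.
Chain via Quarry Pharma AG → Redpoint Industries Corp. (R1): 33% × 26% × 19% = 1.6302% of Harbor Trust.
Aggregating (R2): 3.6288% + 15% + 1.6302% = 20.259%.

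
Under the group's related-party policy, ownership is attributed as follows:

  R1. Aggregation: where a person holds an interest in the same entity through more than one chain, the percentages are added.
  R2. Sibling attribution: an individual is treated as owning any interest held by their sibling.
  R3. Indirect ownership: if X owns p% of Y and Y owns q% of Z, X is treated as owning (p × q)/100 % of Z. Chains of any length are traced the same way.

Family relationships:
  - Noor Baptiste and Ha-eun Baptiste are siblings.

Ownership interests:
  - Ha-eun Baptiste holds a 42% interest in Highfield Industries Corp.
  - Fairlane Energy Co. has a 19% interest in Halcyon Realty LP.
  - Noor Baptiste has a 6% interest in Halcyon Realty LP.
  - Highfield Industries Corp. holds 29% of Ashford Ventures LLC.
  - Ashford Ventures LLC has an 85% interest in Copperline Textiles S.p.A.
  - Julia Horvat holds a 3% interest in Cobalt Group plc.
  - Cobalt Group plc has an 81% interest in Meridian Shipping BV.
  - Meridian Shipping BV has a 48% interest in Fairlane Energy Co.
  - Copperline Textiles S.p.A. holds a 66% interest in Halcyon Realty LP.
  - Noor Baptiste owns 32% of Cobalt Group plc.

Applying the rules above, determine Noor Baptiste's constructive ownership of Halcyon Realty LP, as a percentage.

15.196884%

By sibling attribution (R2), Noor Baptiste is treated as owning Ha-eun Baptiste's 42% interest in Highfield Industries Corp.
Chain via Cobalt Group plc → Meridian Shipping BV → Fairlane Energy Co. (R3): 32% × 81% × 48% × 19% = 2.363904% of Halcyon Realty LP.
Direct interest in Halcyon Realty LP: 6%.
Chain via Highfield Industries Corp. → Ashford Ventures LLC → Copperline Textiles S.p.A. (R3): 42% × 29% × 85% × 66% = 6.83298% of Halcyon Realty LP.
Aggregating (R1): 2.363904% + 6% + 6.83298% = 15.196884%.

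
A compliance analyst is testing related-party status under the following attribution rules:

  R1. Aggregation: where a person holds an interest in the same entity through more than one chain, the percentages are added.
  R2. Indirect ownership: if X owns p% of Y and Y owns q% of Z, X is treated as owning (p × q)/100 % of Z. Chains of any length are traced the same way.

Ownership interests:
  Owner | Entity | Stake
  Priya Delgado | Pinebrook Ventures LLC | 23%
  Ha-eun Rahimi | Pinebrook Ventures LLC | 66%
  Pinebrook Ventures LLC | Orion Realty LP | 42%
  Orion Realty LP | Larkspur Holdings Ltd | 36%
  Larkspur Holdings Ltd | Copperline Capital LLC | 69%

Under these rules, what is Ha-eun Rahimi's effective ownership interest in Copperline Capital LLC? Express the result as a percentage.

Chain via Pinebrook Ventures LLC → Orion Realty LP → Larkspur Holdings Ltd (R2): 66% × 42% × 36% × 69% = 6.885648% of Copperline Capital LLC.

6.885648%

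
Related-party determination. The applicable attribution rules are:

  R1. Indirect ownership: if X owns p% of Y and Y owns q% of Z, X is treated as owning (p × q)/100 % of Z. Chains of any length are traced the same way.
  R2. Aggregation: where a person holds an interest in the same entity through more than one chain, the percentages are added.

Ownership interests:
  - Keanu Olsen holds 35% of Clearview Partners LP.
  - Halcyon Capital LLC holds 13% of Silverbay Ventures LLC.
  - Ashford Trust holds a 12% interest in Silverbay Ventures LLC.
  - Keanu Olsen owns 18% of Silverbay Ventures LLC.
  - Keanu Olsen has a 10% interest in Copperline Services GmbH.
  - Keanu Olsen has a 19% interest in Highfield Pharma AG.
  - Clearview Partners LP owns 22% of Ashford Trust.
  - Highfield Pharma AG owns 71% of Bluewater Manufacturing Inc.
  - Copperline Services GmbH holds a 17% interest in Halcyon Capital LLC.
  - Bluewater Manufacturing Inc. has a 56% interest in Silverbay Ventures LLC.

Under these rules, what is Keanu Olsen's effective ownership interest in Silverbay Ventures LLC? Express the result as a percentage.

26.6994%

Chain via Copperline Services GmbH → Halcyon Capital LLC (R1): 10% × 17% × 13% = 0.221% of Silverbay Ventures LLC.
Chain via Clearview Partners LP → Ashford Trust (R1): 35% × 22% × 12% = 0.924% of Silverbay Ventures LLC.
Chain via Highfield Pharma AG → Bluewater Manufacturing Inc. (R1): 19% × 71% × 56% = 7.5544% of Silverbay Ventures LLC.
Direct interest in Silverbay Ventures LLC: 18%.
Aggregating (R2): 0.221% + 0.924% + 7.5544% + 18% = 26.6994%.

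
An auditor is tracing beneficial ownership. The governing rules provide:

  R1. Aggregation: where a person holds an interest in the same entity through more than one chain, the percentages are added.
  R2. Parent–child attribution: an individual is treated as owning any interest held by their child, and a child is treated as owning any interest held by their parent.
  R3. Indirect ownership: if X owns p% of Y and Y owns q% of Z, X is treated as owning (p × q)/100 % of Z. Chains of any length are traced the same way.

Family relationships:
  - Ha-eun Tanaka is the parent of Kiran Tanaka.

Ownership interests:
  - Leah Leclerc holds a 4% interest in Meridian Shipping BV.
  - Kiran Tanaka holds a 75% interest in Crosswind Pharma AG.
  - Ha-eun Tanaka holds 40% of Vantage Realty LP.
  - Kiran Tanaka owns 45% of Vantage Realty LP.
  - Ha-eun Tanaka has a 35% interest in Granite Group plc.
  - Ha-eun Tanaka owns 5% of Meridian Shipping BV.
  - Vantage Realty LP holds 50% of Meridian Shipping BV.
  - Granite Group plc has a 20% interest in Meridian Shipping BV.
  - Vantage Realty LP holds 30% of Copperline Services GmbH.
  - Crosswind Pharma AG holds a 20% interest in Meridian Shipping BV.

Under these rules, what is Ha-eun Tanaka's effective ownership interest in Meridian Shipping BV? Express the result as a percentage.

By parent–child attribution (R2), Ha-eun Tanaka is treated as also owning Kiran Tanaka's interest in Vantage Realty LP, giving 40% + 45% = 85%.
By parent–child attribution (R2), Ha-eun Tanaka is treated as owning Kiran Tanaka's 75% interest in Crosswind Pharma AG.
Chain via Vantage Realty LP (R3): 85% × 50% = 42.5% of Meridian Shipping BV.
Chain via Granite Group plc (R3): 35% × 20% = 7% of Meridian Shipping BV.
Direct interest in Meridian Shipping BV: 5%.
Chain via Crosswind Pharma AG (R3): 75% × 20% = 15% of Meridian Shipping BV.
Aggregating (R1): 42.5% + 7% + 5% + 15% = 69.5%.

69.5%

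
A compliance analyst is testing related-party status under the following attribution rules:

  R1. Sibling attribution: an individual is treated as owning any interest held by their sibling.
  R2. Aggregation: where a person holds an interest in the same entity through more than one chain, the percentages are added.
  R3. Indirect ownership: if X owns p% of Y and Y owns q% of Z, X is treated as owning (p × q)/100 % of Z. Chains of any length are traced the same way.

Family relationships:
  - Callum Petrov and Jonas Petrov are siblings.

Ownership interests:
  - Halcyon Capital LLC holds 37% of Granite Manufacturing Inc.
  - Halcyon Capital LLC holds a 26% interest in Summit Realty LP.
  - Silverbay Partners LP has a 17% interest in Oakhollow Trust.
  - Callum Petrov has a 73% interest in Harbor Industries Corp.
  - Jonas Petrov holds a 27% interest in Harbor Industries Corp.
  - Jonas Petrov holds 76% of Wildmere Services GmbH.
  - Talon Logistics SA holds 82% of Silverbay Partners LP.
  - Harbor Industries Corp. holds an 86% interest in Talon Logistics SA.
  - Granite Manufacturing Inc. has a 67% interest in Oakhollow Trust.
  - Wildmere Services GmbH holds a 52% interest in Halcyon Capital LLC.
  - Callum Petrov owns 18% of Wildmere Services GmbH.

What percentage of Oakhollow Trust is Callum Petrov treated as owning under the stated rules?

By sibling attribution (R1), Callum Petrov is treated as also owning Jonas Petrov's interest in Harbor Industries Corp, giving 73% + 27% = 100%.
By sibling attribution (R1), Callum Petrov is treated as also owning Jonas Petrov's interest in Wildmere Services GmbH, giving 18% + 76% = 94%.
Chain via Harbor Industries Corp. → Talon Logistics SA → Silverbay Partners LP (R3): 100% × 86% × 82% × 17% = 11.9884% of Oakhollow Trust.
Chain via Wildmere Services GmbH → Halcyon Capital LLC → Granite Manufacturing Inc. (R3): 94% × 52% × 37% × 67% = 12.117352% of Oakhollow Trust.
Aggregating (R2): 11.9884% + 12.117352% = 24.105752%.

24.105752%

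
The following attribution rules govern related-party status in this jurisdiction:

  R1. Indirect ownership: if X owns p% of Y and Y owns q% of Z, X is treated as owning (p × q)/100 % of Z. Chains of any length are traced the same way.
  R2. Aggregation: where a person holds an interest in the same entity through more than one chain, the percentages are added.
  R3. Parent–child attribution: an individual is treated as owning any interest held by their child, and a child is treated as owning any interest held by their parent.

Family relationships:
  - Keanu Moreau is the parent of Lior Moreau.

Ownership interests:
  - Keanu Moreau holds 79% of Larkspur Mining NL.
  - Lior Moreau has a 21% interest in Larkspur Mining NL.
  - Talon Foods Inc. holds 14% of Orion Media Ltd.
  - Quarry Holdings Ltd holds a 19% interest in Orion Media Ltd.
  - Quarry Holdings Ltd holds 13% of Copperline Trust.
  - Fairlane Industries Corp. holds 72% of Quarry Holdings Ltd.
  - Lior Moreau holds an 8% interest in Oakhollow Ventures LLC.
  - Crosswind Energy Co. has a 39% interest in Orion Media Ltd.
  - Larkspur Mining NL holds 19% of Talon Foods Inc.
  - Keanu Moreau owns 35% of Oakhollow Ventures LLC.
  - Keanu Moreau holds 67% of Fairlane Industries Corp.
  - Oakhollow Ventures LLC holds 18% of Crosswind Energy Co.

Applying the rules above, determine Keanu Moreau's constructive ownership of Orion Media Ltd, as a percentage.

By parent–child attribution (R3), Keanu Moreau is treated as also owning Lior Moreau's interest in Larkspur Mining NL, giving 79% + 21% = 100%.
By parent–child attribution (R3), Keanu Moreau is treated as also owning Lior Moreau's interest in Oakhollow Ventures LLC, giving 35% + 8% = 43%.
Chain via Larkspur Mining NL → Talon Foods Inc. (R1): 100% × 19% × 14% = 2.66% of Orion Media Ltd.
Chain via Oakhollow Ventures LLC → Crosswind Energy Co. (R1): 43% × 18% × 39% = 3.0186% of Orion Media Ltd.
Chain via Fairlane Industries Corp. → Quarry Holdings Ltd (R1): 67% × 72% × 19% = 9.1656% of Orion Media Ltd.
Aggregating (R2): 2.66% + 3.0186% + 9.1656% = 14.8442%.

14.8442%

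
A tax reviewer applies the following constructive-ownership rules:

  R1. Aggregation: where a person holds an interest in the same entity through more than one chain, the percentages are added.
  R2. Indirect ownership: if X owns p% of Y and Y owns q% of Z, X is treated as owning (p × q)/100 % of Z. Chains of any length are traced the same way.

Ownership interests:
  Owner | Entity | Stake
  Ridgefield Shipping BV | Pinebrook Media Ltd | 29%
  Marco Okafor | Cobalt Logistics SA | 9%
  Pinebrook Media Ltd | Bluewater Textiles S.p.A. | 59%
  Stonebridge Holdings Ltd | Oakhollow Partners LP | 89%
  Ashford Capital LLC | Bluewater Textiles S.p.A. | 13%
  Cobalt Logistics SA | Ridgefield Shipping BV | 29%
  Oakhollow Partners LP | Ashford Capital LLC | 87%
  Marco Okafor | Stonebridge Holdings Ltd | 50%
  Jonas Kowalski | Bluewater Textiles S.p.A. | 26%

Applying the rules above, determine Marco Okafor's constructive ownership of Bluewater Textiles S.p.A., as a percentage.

Chain via Cobalt Logistics SA → Ridgefield Shipping BV → Pinebrook Media Ltd (R2): 9% × 29% × 29% × 59% = 0.446571% of Bluewater Textiles S.p.A.
Chain via Stonebridge Holdings Ltd → Oakhollow Partners LP → Ashford Capital LLC (R2): 50% × 89% × 87% × 13% = 5.03295% of Bluewater Textiles S.p.A.
Aggregating (R1): 0.446571% + 5.03295% = 5.479521%.

5.479521%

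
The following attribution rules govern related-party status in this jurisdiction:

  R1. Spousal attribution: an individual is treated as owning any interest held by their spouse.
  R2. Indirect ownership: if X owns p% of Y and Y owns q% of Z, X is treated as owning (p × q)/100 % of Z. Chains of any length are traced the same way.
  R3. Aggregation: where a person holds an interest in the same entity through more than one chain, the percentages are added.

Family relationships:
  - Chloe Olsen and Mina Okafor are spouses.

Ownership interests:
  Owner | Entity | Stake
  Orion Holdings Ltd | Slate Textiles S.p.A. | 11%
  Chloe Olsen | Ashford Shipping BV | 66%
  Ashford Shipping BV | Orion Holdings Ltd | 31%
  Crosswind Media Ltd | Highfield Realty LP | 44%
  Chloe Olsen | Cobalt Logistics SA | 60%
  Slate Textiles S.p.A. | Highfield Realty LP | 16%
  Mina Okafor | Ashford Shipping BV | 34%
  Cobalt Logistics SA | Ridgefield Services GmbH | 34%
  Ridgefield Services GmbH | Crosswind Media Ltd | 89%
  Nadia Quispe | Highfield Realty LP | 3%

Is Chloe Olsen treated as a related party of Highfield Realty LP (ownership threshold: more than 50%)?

By spousal attribution (R1), Chloe Olsen is treated as also owning Mina Okafor's interest in Ashford Shipping BV, giving 66% + 34% = 100%.
Chain via Cobalt Logistics SA → Ridgefield Services GmbH → Crosswind Media Ltd (R2): 60% × 34% × 89% × 44% = 7.98864% of Highfield Realty LP.
Chain via Ashford Shipping BV → Orion Holdings Ltd → Slate Textiles S.p.A. (R2): 100% × 31% × 11% × 16% = 0.5456% of Highfield Realty LP.
Aggregating (R3): 7.98864% + 0.5456% = 8.53424%.
8.53424% does not exceed the 50% threshold, so Chloe is not a related party to Highfield Realty LP.

No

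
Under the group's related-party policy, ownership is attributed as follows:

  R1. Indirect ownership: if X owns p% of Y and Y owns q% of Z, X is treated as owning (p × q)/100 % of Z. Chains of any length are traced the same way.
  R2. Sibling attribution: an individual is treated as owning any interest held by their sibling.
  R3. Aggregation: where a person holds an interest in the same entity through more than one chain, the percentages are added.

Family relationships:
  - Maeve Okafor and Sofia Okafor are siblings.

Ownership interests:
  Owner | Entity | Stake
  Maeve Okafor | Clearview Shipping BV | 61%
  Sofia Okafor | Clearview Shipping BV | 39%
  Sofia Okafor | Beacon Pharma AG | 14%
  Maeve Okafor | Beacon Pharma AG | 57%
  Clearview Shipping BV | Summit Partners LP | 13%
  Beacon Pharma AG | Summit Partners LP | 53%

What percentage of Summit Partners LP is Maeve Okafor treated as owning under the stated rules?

50.63%

By sibling attribution (R2), Maeve Okafor is treated as also owning Sofia Okafor's interest in Beacon Pharma AG, giving 57% + 14% = 71%.
By sibling attribution (R2), Maeve Okafor is treated as also owning Sofia Okafor's interest in Clearview Shipping BV, giving 61% + 39% = 100%.
Chain via Beacon Pharma AG (R1): 71% × 53% = 37.63% of Summit Partners LP.
Chain via Clearview Shipping BV (R1): 100% × 13% = 13% of Summit Partners LP.
Aggregating (R3): 37.63% + 13% = 50.63%.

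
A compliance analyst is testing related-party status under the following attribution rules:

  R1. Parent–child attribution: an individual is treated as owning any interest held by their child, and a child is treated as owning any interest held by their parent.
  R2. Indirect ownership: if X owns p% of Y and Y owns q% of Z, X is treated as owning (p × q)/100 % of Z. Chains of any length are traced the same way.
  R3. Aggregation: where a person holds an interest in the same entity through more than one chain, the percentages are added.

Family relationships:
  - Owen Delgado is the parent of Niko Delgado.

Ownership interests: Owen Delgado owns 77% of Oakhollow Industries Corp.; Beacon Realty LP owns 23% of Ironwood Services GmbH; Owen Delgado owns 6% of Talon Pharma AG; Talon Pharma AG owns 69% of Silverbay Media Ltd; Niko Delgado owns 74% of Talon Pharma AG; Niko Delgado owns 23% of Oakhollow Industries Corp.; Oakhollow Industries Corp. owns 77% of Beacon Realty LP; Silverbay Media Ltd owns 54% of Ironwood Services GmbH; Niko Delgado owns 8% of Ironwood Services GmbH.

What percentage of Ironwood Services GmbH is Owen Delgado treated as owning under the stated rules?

By parent–child attribution (R1), Owen Delgado is treated as also owning Niko Delgado's interest in Talon Pharma AG, giving 6% + 74% = 80%.
By parent–child attribution (R1), Owen Delgado is treated as also owning Niko Delgado's interest in Oakhollow Industries Corp, giving 77% + 23% = 100%.
By parent–child attribution (R1), Owen Delgado is treated as owning Niko Delgado's 8% interest in Ironwood Services GmbH.
Chain via Talon Pharma AG → Silverbay Media Ltd (R2): 80% × 69% × 54% = 29.808% of Ironwood Services GmbH.
Chain via Oakhollow Industries Corp. → Beacon Realty LP (R2): 100% × 77% × 23% = 17.71% of Ironwood Services GmbH.
Direct interest in Ironwood Services GmbH: 8%.
Aggregating (R3): 29.808% + 17.71% + 8% = 55.518%.

55.518%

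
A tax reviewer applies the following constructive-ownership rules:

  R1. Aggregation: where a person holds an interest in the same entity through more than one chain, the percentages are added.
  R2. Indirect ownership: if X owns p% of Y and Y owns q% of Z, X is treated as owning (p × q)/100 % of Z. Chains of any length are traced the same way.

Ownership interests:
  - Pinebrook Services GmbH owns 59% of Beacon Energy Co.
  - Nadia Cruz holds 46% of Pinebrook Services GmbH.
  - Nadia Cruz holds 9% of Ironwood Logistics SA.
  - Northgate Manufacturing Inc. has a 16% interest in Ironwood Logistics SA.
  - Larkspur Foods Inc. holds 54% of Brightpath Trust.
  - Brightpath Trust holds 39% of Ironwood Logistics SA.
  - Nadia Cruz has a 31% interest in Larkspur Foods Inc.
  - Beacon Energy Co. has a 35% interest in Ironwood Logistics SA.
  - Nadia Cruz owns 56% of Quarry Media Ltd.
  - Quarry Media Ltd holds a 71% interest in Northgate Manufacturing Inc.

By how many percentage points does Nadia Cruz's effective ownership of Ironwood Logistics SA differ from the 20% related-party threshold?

Chain via Quarry Media Ltd → Northgate Manufacturing Inc. (R2): 56% × 71% × 16% = 6.3616% of Ironwood Logistics SA.
Chain via Pinebrook Services GmbH → Beacon Energy Co. (R2): 46% × 59% × 35% = 9.499% of Ironwood Logistics SA.
Chain via Larkspur Foods Inc. → Brightpath Trust (R2): 31% × 54% × 39% = 6.5286% of Ironwood Logistics SA.
Direct interest in Ironwood Logistics SA: 9%.
Aggregating (R1): 6.3616% + 9.499% + 6.5286% + 9% = 31.3892%.
31.3892% exceeds the 20% threshold by 11.3892 percentage points.

11.3892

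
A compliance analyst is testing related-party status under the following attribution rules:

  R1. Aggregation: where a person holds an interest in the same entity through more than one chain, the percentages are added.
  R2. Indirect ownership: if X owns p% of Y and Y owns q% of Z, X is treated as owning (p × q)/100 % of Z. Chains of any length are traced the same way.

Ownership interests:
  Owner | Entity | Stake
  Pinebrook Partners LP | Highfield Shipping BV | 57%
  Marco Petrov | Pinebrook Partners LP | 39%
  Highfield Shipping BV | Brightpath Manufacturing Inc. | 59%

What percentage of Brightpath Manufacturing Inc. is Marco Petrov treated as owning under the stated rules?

Chain via Pinebrook Partners LP → Highfield Shipping BV (R2): 39% × 57% × 59% = 13.1157% of Brightpath Manufacturing Inc.

13.1157%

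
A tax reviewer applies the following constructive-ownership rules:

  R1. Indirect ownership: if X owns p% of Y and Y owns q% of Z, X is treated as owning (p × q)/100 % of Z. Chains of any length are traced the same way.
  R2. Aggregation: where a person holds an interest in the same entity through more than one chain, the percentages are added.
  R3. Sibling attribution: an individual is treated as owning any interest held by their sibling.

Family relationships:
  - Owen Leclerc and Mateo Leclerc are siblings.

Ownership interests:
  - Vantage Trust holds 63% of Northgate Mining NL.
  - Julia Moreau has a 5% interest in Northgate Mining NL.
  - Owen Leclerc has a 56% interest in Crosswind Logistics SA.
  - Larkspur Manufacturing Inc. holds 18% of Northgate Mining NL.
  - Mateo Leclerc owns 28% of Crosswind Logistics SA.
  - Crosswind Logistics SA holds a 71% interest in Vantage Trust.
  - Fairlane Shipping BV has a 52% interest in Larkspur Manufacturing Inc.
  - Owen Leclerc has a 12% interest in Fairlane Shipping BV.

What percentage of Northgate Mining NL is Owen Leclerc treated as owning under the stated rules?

38.6964%

By sibling attribution (R3), Owen Leclerc is treated as also owning Mateo Leclerc's interest in Crosswind Logistics SA, giving 56% + 28% = 84%.
Chain via Crosswind Logistics SA → Vantage Trust (R1): 84% × 71% × 63% = 37.5732% of Northgate Mining NL.
Chain via Fairlane Shipping BV → Larkspur Manufacturing Inc. (R1): 12% × 52% × 18% = 1.1232% of Northgate Mining NL.
Aggregating (R2): 37.5732% + 1.1232% = 38.6964%.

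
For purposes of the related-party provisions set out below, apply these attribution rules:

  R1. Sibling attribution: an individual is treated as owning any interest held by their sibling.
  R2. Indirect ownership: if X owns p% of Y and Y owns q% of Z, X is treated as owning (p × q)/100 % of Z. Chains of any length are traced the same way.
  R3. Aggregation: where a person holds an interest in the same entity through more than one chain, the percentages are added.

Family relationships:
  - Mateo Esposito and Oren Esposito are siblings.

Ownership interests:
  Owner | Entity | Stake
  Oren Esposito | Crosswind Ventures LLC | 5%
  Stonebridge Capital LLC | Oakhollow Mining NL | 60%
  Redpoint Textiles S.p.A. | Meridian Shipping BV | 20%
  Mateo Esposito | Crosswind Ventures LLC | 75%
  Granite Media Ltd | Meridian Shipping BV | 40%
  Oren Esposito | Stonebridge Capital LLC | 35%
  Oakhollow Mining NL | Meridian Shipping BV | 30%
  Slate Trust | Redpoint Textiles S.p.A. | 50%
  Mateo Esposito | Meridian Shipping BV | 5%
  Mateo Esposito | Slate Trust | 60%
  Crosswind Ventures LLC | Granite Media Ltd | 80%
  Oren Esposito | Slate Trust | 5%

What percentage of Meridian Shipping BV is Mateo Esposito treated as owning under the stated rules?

43.4%

By sibling attribution (R1), Mateo Esposito is treated as also owning Oren Esposito's interest in Slate Trust, giving 60% + 5% = 65%.
By sibling attribution (R1), Mateo Esposito is treated as also owning Oren Esposito's interest in Crosswind Ventures LLC, giving 75% + 5% = 80%.
By sibling attribution (R1), Mateo Esposito is treated as owning Oren Esposito's 35% interest in Stonebridge Capital LLC.
Chain via Slate Trust → Redpoint Textiles S.p.A. (R2): 65% × 50% × 20% = 6.5% of Meridian Shipping BV.
Chain via Crosswind Ventures LLC → Granite Media Ltd (R2): 80% × 80% × 40% = 25.6% of Meridian Shipping BV.
Direct interest in Meridian Shipping BV: 5%.
Chain via Stonebridge Capital LLC → Oakhollow Mining NL (R2): 35% × 60% × 30% = 6.3% of Meridian Shipping BV.
Aggregating (R3): 6.5% + 25.6% + 5% + 6.3% = 43.4%.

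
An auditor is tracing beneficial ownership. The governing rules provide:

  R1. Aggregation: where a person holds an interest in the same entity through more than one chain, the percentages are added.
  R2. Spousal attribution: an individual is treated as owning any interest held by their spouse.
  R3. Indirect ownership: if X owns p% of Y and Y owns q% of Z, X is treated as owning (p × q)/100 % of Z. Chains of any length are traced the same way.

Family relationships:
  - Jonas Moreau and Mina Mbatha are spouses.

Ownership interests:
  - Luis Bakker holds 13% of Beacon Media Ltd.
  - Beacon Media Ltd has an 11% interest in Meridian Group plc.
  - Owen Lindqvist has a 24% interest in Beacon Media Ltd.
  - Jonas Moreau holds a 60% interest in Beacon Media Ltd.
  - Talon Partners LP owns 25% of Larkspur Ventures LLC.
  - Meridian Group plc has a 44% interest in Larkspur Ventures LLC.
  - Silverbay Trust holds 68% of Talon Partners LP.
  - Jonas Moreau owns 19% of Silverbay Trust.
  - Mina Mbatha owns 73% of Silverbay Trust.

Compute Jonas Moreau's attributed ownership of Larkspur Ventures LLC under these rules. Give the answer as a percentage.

By spousal attribution (R2), Jonas Moreau is treated as also owning Mina Mbatha's interest in Silverbay Trust, giving 19% + 73% = 92%.
Chain via Beacon Media Ltd → Meridian Group plc (R3): 60% × 11% × 44% = 2.904% of Larkspur Ventures LLC.
Chain via Silverbay Trust → Talon Partners LP (R3): 92% × 68% × 25% = 15.64% of Larkspur Ventures LLC.
Aggregating (R1): 2.904% + 15.64% = 18.544%.

18.544%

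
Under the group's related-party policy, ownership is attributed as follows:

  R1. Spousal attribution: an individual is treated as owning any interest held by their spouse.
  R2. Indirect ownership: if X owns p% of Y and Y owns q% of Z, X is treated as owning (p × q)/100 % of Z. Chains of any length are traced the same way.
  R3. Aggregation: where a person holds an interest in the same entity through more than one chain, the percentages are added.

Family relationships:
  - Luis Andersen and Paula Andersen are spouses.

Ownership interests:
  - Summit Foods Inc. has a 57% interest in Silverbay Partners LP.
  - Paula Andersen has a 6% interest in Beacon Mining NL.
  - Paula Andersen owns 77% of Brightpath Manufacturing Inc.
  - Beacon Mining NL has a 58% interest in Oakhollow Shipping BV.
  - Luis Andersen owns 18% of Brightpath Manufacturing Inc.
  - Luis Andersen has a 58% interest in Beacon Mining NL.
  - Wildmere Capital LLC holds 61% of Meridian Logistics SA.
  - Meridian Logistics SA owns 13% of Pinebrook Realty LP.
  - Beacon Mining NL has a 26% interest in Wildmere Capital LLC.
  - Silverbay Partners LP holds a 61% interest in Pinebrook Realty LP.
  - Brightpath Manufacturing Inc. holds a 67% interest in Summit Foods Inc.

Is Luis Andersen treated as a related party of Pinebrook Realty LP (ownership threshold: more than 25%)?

No

By spousal attribution (R1), Luis Andersen is treated as also owning Paula Andersen's interest in Beacon Mining NL, giving 58% + 6% = 64%.
By spousal attribution (R1), Luis Andersen is treated as also owning Paula Andersen's interest in Brightpath Manufacturing Inc, giving 18% + 77% = 95%.
Chain via Beacon Mining NL → Wildmere Capital LLC → Meridian Logistics SA (R2): 64% × 26% × 61% × 13% = 1.319552% of Pinebrook Realty LP.
Chain via Brightpath Manufacturing Inc. → Summit Foods Inc. → Silverbay Partners LP (R2): 95% × 67% × 57% × 61% = 22.131105% of Pinebrook Realty LP.
Aggregating (R3): 1.319552% + 22.131105% = 23.450657%.
23.450657% does not exceed the 25% threshold, so Luis is not a related party to Pinebrook Realty LP.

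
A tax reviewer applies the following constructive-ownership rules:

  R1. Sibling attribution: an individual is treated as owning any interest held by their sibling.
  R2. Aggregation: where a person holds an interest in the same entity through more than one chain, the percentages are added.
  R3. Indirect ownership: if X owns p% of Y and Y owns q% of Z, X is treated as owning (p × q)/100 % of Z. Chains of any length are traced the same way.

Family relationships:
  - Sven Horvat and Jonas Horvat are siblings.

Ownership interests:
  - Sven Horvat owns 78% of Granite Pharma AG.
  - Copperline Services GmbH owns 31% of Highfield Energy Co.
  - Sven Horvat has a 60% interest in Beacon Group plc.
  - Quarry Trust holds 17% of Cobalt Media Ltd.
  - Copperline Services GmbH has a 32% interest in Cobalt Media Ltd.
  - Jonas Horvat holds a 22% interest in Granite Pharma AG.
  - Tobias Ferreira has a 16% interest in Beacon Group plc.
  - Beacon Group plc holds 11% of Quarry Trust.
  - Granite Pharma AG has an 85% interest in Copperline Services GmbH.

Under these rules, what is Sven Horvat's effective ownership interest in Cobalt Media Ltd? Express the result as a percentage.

By sibling attribution (R1), Sven Horvat is treated as also owning Jonas Horvat's interest in Granite Pharma AG, giving 78% + 22% = 100%.
Chain via Beacon Group plc → Quarry Trust (R3): 60% × 11% × 17% = 1.122% of Cobalt Media Ltd.
Chain via Granite Pharma AG → Copperline Services GmbH (R3): 100% × 85% × 32% = 27.2% of Cobalt Media Ltd.
Aggregating (R2): 1.122% + 27.2% = 28.322%.

28.322%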